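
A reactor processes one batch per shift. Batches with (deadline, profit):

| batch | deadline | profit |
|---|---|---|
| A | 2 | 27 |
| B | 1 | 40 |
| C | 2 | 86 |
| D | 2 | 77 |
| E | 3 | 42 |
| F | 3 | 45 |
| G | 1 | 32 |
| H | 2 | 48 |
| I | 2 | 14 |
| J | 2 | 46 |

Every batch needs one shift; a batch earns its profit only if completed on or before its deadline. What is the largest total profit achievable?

Sort by profit descending; place each in the latest free slot ≤ its deadline.
Profit order: C=86 D=77 H=48 J=46 F=45 E=42 B=40 G=32 A=27 I=14
Assign: C→slot 2, D→slot 1, H skipped, J skipped, F→slot 3, E skipped, B skipped, G skipped, A skipped, I skipped.
Slots: [1:D] [2:C] [3:F]
Profit = 77 + 86 + 45 = 208

208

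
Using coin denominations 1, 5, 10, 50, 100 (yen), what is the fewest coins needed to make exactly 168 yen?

168 − 1×100→68 − 1×50→18 − 1×10→8 − 1×5→3 − 3×1→0
Total coins = 1 + 1 + 1 + 1 + 3 = 7

7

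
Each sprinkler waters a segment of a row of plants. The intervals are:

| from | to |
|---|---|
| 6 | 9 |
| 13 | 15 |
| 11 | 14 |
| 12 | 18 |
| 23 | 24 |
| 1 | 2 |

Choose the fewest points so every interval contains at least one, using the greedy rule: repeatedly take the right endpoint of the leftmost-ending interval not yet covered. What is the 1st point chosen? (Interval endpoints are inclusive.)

2

Sorted: [1,2] [6,9] [11,14] [13,15] [12,18] [23,24]
{[1,2]} hit by 2; {[6,9]} hit by 9; {[11,14],[13,15],[12,18]} hit by 14; {[23,24]} hit by 24.
Points: 2, 9, 14, 24 (4 total).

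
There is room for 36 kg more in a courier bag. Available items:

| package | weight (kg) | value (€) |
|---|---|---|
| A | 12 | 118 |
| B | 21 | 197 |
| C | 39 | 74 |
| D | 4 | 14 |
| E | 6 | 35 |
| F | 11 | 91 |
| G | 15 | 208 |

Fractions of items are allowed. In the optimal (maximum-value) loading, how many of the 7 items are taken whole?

Greedy by value/weight ratio, highest first.
Order: G (208/15=13.87) > A (118/12=9.83) > B (197/21=9.38) > F (91/11=8.27) > E (35/6=5.83) > D (14/4=3.50) > C (74/39=1.90)
Fill: take G (15 @ 208) → take A (12 @ 118) → take 9/21 of B → 84.43; 36/36 used.
2 item(s) taken whole; one partial (take 9/21 of B).

2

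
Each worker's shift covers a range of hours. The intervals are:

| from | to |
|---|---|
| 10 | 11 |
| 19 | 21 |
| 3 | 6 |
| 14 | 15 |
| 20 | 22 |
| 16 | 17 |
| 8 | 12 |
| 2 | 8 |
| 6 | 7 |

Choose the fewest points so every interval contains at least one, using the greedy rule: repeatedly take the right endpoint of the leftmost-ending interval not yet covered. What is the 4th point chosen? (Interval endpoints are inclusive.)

17

Sort by right endpoint; whenever an interval is uncovered, place a point at its right end.
By right end: [3,6]  [6,7]  [2,8]  [10,11]  [8,12]  [14,15]  [16,17]  [19,21]  [20,22]
[3,6] uncovered → point at 6; [10,11] uncovered → point at 11; [14,15] uncovered → point at 15; [16,17] uncovered → point at 17; [19,21] uncovered → point at 21.
Points: 6, 11, 15, 17, 21 (5 total).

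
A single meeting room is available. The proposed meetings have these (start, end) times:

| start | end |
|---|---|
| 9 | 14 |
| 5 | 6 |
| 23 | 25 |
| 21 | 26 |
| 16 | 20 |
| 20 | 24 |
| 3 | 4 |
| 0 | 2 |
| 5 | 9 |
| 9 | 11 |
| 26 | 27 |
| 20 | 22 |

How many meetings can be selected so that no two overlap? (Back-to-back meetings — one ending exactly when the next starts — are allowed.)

By end time: (0,2), (3,4), (5,6), (5,9), (9,11), (9,14), (16,20), (20,22), (20,24), (23,25), (21,26), (26,27).
Pick (0,2); next start ≥ 2 → (3,4); next start ≥ 4 → (5,6); next start ≥ 6 → (9,11); next start ≥ 11 → (16,20); next start ≥ 20 → (20,22); next start ≥ 22 → (23,25); next start ≥ 25 → (26,27).
Selected 8 meetings.

8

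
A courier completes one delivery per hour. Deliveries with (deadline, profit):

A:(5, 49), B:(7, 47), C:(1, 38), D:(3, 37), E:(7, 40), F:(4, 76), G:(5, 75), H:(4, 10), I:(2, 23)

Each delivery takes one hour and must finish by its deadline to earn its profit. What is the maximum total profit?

Take jobs in profit order; each goes to the latest open slot no later than its deadline.
Profit order: F=76 G=75 A=49 B=47 E=40 C=38 D=37 I=23 H=10
Assign: F→slot 4, G→slot 5, A→slot 3, B→slot 7, E→slot 6, C→slot 1, D→slot 2, I skipped, H skipped.
Slots: [1:C] [2:D] [3:A] [4:F] [5:G] [6:E] [7:B]
Profit = 38 + 37 + 49 + 76 + 75 + 40 + 47 = 362

362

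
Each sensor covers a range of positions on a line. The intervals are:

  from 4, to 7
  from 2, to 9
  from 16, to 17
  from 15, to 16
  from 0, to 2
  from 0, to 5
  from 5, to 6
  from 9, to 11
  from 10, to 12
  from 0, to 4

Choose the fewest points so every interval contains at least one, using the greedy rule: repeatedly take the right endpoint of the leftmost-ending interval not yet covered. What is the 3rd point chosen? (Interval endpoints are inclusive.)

Sort by right endpoint; whenever an interval is uncovered, place a point at its right end.
Sorted: [0,2] [0,4] [0,5] [5,6] [4,7] [2,9] [9,11] [10,12] [15,16] [16,17]
{[0,2],[0,4],[0,5]} hit by 2; {[5,6],[4,7],[2,9]} hit by 6; {[9,11],[10,12]} hit by 11; {[15,16],[16,17]} hit by 16.
Points: 2, 6, 11, 16 (4 total).

11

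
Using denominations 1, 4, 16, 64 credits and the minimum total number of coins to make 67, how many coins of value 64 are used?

1

Greedy: take as many of the largest coin as possible, then repeat with the remainder.
67 = 1×64 + 3×1
Count of 64: 1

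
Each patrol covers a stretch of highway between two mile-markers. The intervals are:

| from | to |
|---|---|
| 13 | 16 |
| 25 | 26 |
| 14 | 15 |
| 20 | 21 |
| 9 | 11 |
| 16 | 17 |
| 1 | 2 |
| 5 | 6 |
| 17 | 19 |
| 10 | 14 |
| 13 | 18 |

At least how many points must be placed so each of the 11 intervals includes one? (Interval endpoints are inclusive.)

7

Sorted: [1,2] [5,6] [9,11] [10,14] [14,15] [13,16] [16,17] [13,18] [17,19] [20,21] [25,26]
{[1,2]} hit by 2; {[5,6]} hit by 6; {[9,11],[10,14]} hit by 11; {[14,15],[13,16]} hit by 15; {[16,17],[13,18],[17,19]} hit by 17; {[20,21]} hit by 21; {[25,26]} hit by 26.
Points: 2, 6, 11, 15, 17, 21, 26 (7 total).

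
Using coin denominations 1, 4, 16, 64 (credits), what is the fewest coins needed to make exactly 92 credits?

Use the largest denomination that fits, subtract, and repeat.
92 = 1×64 + 1×16 + 3×4
Total coins = 1 + 1 + 3 = 5

5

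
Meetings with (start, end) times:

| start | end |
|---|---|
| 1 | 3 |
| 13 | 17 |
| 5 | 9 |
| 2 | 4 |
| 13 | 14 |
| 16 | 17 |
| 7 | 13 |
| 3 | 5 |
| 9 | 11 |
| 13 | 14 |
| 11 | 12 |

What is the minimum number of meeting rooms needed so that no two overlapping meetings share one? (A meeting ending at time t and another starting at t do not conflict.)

The answer is the maximum number of intervals overlapping at any instant.
starts: [1, 2, 3, 5, 7, 9, 11, 13, 13, 13, 16]
ends:   [3, 4, 5, 9, 11, 12, 13, 14, 14, 17, 17]
s1→1 s2→2 e3→1 s3→2 e4→1 e5→0 s5→1 s7→2 e9→1 s9→2 e11→1 s11→2 e12→1 e13→0 s13→1 s13→2 s13→3  — peak 3.

3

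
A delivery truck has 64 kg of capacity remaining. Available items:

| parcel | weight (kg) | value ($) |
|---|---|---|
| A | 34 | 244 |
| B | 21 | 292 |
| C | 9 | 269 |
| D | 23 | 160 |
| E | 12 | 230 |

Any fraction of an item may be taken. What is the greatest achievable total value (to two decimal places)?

Sort by value per unit weight and fill in that order.
Ratios (sorted): C 29.89, E 19.17, B 13.90, A 7.18, D 6.96
take C (9 @ 269); take E (12 @ 230); take B (21 @ 292); take 22/34 of A → 157.88. Capacity used 64/64.
Total value = 948.88

948.88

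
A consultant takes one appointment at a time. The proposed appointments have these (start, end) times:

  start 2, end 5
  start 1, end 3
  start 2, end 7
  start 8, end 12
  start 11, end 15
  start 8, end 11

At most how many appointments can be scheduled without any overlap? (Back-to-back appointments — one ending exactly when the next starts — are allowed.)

Order by finish time; keep every interval that doesn't clash with the previous kept one.
By end time: (1,3), (2,5), (2,7), (8,11), (8,12), (11,15).
Pick (1,3); next start ≥ 3 → (8,11); next start ≥ 11 → (11,15).
Selected 3 appointments.

3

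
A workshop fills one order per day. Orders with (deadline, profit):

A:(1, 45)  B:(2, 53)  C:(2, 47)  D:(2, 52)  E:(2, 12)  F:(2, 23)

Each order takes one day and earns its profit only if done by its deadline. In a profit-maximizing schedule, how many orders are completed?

Sort by profit descending; place each in the latest free slot ≤ its deadline.
By profit: B(d2,53), D(d2,52), C(d2,47), A(d1,45), F(d2,23), E(d2,12)
B→slot 2; D→slot 1; C skipped; A skipped; F skipped; E skipped.
2 of 6 scheduled.

2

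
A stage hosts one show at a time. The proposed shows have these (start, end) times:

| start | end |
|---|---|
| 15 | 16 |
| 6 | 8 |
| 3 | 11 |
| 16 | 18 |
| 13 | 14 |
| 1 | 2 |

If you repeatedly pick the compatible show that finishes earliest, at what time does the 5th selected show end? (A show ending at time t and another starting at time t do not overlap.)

Sort by end time and greedily take each interval whose start is ≥ the last chosen end.
By end time: (1,2), (6,8), (3,11), (13,14), (15,16), (16,18).
Pick (1,2); next start ≥ 2 → (6,8); next start ≥ 8 → (13,14); next start ≥ 14 → (15,16); next start ≥ 16 → (16,18).
Selected: (1,2) (6,8) (13,14) (15,16) (16,18)

18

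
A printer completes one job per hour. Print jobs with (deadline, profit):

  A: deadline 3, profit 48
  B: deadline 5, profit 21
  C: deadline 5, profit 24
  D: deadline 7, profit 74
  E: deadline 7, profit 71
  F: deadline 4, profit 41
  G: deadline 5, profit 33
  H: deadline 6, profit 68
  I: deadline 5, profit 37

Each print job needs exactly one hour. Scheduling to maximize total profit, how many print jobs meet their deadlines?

7

Profit order: D=74 E=71 H=68 A=48 F=41 I=37 G=33 C=24 B=21
Assign: D→slot 7, E→slot 6, H→slot 5, A→slot 3, F→slot 4, I→slot 2, G→slot 1, C skipped, B skipped.
Slots: [1:G] [2:I] [3:A] [4:F] [5:H] [6:E] [7:D]
7 of 9 scheduled.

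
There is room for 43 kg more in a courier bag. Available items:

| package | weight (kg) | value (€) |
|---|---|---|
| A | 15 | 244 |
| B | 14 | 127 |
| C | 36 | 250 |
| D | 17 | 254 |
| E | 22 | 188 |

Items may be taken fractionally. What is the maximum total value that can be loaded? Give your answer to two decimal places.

Order: A (244/15=16.27) > D (254/17=14.94) > B (127/14=9.07) > E (188/22=8.55) > C (250/36=6.94)
Fill: take A (15 @ 244) → take D (17 @ 254) → take 11/14 of B → 99.79; 43/43 used.
Total value = 597.79

597.79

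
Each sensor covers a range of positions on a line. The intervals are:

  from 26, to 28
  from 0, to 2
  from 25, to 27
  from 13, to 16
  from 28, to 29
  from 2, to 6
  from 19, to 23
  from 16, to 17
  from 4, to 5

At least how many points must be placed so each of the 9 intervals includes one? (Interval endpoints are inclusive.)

6

Process intervals by earliest right end; each time one isn't hit yet, stab at its right endpoint.
By right end: [0,2]  [4,5]  [2,6]  [13,16]  [16,17]  [19,23]  [25,27]  [26,28]  [28,29]
[0,2] uncovered → point at 2; [4,5] uncovered → point at 5; [13,16] uncovered → point at 16; [19,23] uncovered → point at 23; [25,27] uncovered → point at 27; [28,29] uncovered → point at 29.
Points: 2, 5, 16, 23, 27, 29 (6 total).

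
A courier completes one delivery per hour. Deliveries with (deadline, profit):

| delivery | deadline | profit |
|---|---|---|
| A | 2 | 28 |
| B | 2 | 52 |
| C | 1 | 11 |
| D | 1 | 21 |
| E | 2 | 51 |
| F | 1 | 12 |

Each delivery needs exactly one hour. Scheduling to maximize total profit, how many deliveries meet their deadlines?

2

Sort by profit descending; place each in the latest free slot ≤ its deadline.
Profit order: B=52 E=51 A=28 D=21 F=12 C=11
Assign: B→slot 2, E→slot 1, A skipped, D skipped, F skipped, C skipped.
Slots: [1:E] [2:B]
2 of 6 scheduled.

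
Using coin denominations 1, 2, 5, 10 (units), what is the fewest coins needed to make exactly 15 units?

Greedy: take as many of the largest coin as possible, then repeat with the remainder.
15 − 1×10→5 − 1×5→0
Total coins = 1 + 1 = 2

2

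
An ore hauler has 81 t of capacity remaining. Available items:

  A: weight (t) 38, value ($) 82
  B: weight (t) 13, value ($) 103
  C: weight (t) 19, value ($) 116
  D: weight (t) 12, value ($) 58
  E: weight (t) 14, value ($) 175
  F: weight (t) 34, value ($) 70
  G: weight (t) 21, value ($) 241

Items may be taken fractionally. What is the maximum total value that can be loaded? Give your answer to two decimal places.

Sort by value per unit weight and fill in that order.
Order: E (175/14=12.50) > G (241/21=11.48) > B (103/13=7.92) > C (116/19=6.11) > D (58/12=4.83) > A (82/38=2.16) > F (70/34=2.06)
Fill: take E (14 @ 175) → take G (21 @ 241) → take B (13 @ 103) → take C (19 @ 116) → take D (12 @ 58) → take 2/38 of A → 4.32; 81/81 used.
Total value = 697.32

697.32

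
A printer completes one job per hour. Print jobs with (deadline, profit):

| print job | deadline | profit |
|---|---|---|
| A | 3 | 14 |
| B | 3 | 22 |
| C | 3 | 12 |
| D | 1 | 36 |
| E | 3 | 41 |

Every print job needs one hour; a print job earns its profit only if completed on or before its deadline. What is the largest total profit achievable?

99

Sort by profit descending; place each in the latest free slot ≤ its deadline.
By profit: E(d3,41), D(d1,36), B(d3,22), A(d3,14), C(d3,12)
E→slot 3; D→slot 1; B→slot 2; A skipped; C skipped.
Profit = 36 + 22 + 41 = 99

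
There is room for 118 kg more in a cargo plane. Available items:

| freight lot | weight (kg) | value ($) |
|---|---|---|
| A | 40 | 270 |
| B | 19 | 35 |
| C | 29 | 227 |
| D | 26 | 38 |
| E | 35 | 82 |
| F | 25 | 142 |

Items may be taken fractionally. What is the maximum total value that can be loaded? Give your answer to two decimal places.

Greedy by value/weight ratio, highest first.
Ratios (sorted): C 7.83, A 6.75, F 5.68, E 2.34, B 1.84, D 1.46
take C (29 @ 227); take A (40 @ 270); take F (25 @ 142); take 24/35 of E → 56.23. Capacity used 118/118.
Total value = 695.23

695.23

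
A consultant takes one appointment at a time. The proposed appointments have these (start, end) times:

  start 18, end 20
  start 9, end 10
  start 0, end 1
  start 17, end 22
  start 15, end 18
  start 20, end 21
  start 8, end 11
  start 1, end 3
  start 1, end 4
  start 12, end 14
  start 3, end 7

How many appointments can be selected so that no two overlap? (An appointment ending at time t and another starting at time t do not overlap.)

Sort by end time and greedily take each interval whose start is ≥ the last chosen end.
By end time: (0,1), (1,3), (1,4), (3,7), (9,10), (8,11), (12,14), (15,18), (18,20), (20,21), (17,22).
Pick (0,1); next start ≥ 1 → (1,3); next start ≥ 3 → (3,7); next start ≥ 7 → (9,10); next start ≥ 10 → (12,14); next start ≥ 14 → (15,18); next start ≥ 18 → (18,20); next start ≥ 20 → (20,21).
Selected 8 appointments.

8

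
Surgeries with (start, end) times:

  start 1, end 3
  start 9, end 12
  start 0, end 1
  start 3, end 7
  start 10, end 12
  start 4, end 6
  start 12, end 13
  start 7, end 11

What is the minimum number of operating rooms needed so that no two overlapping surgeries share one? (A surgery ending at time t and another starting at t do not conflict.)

The answer is the maximum number of intervals overlapping at any instant.
Events (time:±→running): 0:+→1 1:-→0 1:+→1 3:-→0 3:+→1 4:+→2 6:-→1 7:-→0 7:+→1 9:+→2 10:+→3 … peak 3.

3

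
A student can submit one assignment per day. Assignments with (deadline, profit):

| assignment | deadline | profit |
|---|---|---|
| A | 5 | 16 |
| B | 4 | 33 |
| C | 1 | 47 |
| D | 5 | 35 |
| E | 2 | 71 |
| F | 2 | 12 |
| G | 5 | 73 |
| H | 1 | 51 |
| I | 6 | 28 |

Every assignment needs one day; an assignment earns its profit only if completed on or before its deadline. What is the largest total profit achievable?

291

Take jobs in profit order; each goes to the latest open slot no later than its deadline.
Profit order: G=73 E=71 H=51 C=47 D=35 B=33 I=28 A=16 F=12
Assign: G→slot 5, E→slot 2, H→slot 1, C skipped, D→slot 4, B→slot 3, I→slot 6, A skipped, F skipped.
Slots: [1:H] [2:E] [3:B] [4:D] [5:G] [6:I]
Profit = 51 + 71 + 33 + 35 + 73 + 28 = 291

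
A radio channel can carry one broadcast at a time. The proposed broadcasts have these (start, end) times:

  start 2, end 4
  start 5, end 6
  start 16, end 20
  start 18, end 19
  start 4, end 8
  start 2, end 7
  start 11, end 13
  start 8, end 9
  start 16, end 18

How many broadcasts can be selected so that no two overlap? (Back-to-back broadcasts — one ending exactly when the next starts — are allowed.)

Order by finish time; keep every interval that doesn't clash with the previous kept one.
By end time: (2,4), (5,6), (2,7), (4,8), (8,9), (11,13), (16,18), (18,19), (16,20).
Pick (2,4); next start ≥ 4 → (5,6); next start ≥ 6 → (8,9); next start ≥ 9 → (11,13); next start ≥ 13 → (16,18); next start ≥ 18 → (18,19).
Selected 6 broadcasts.

6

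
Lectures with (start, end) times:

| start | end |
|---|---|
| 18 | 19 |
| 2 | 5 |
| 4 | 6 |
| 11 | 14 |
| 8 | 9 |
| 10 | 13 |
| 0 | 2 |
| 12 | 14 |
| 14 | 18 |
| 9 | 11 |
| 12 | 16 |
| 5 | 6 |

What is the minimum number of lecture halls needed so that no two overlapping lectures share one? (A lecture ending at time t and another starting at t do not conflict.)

Events (time:±→running): 0:+→1 2:-→0 2:+→1 4:+→2 5:-→1 5:+→2 6:-→1 6:-→0 8:+→1 9:-→0 9:+→1 10:+→2 11:-→1 11:+→2 12:+→3 12:+→4 … peak 4.

4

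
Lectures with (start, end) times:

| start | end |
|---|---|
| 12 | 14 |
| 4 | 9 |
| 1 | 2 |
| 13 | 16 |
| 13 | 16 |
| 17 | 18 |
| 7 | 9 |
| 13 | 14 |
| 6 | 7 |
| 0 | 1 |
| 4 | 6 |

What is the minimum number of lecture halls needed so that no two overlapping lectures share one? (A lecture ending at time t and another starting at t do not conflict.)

starts: [0, 1, 4, 4, 6, 7, 12, 13, 13, 13, 17]
ends:   [1, 2, 6, 7, 9, 9, 14, 14, 16, 16, 18]
s0→1 e1→0 s1→1 e2→0 s4→1 s4→2 e6→1 s6→2 e7→1 s7→2 e9→1 e9→0 s12→1 s13→2 s13→3 s13→4  — peak 4.

4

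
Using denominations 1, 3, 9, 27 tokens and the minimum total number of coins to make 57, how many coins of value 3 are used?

Use the largest denomination that fits, subtract, and repeat.
57 − 2×27→3 − 1×3→0
Count of 3: 1

1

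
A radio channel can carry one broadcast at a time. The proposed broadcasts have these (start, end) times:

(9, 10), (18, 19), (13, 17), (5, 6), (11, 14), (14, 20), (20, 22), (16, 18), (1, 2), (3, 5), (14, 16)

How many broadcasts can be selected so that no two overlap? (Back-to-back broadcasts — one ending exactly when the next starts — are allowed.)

9

Sort by end time and greedily take each interval whose start is ≥ the last chosen end.
Sorted by end: (1,2)  (3,5)  (5,6)  (9,10)  (11,14)  (14,16)  (13,17)  (16,18)  (18,19)  (14,20)  (20,22)
take (1,2); take (3,5); take (5,6); take (9,10); take (11,14); take (14,16); skip (13,17); take (16,18); take (18,19); skip (14,20); take (20,22).
Selected 9 broadcasts.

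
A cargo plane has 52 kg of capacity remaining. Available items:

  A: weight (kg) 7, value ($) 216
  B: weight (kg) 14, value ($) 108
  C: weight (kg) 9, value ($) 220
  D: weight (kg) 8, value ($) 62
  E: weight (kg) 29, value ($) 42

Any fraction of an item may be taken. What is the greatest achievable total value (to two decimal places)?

626.28

Greedy by value/weight ratio, highest first.
Order: A (216/7=30.86) > C (220/9=24.44) > D (62/8=7.75) > B (108/14=7.71) > E (42/29=1.45)
Fill: take A (7 @ 216) → take C (9 @ 220) → take D (8 @ 62) → take B (14 @ 108) → take 14/29 of E → 20.28; 52/52 used.
Total value = 626.28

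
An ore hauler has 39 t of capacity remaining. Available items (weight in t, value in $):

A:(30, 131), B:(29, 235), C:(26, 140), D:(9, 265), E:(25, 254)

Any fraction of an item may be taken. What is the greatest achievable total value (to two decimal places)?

559.52

Sort by value per unit weight and fill in that order.
Order: D (265/9=29.44) > E (254/25=10.16) > B (235/29=8.10) > C (140/26=5.38) > A (131/30=4.37)
Fill: take D (9 @ 265) → take E (25 @ 254) → take 5/29 of B → 40.52; 39/39 used.
Total value = 559.52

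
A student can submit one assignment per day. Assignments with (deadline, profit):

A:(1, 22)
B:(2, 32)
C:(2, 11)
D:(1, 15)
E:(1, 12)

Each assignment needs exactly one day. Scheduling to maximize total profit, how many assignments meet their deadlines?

2

Take jobs in profit order; each goes to the latest open slot no later than its deadline.
Profit order: B=32 A=22 D=15 E=12 C=11
Assign: B→slot 2, A→slot 1, D skipped, E skipped, C skipped.
Slots: [1:A] [2:B]
2 of 5 scheduled.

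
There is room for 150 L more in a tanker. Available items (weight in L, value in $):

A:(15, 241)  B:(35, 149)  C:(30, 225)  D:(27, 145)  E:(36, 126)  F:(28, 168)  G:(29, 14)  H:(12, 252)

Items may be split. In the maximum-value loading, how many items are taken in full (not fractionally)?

Order: H (252/12=21.00) > A (241/15=16.07) > C (225/30=7.50) > F (168/28=6.00) > D (145/27=5.37) > B (149/35=4.26) > E (126/36=3.50) > G (14/29=0.48)
Fill: take H (12 @ 252) → take A (15 @ 241) → take C (30 @ 225) → take F (28 @ 168) → take D (27 @ 145) → take B (35 @ 149) → take 3/36 of E → 10.50; 150/150 used.
6 item(s) taken whole; one partial (take 3/36 of E).

6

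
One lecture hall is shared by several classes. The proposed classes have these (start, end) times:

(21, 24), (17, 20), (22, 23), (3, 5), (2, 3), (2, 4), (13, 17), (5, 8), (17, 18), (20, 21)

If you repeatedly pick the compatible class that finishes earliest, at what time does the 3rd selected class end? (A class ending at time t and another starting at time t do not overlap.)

Order by finish time; keep every interval that doesn't clash with the previous kept one.
By end time: (2,3), (2,4), (3,5), (5,8), (13,17), (17,18), (17,20), (20,21), (22,23), (21,24).
Pick (2,3); next start ≥ 3 → (3,5); next start ≥ 5 → (5,8); next start ≥ 8 → (13,17); next start ≥ 17 → (17,18); next start ≥ 18 → (20,21); next start ≥ 21 → (22,23).
Selected: (2,3) (3,5) (5,8) (13,17) (17,18) (20,21) (22,23)

8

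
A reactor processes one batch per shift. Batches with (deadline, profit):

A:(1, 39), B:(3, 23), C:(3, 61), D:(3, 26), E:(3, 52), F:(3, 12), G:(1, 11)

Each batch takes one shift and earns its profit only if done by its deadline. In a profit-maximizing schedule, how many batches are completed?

Profit order: C=61 E=52 A=39 D=26 B=23 F=12 G=11
Assign: C→slot 3, E→slot 2, A→slot 1, D skipped, B skipped, F skipped, G skipped.
Slots: [1:A] [2:E] [3:C]
3 of 7 scheduled.

3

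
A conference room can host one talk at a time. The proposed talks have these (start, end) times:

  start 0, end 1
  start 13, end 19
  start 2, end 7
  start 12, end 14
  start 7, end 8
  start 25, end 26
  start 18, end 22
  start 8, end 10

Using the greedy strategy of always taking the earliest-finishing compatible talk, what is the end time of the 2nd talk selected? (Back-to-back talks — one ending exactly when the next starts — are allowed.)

Greedy by earliest finish: after sorting by end time, pick each interval compatible with the last pick.
Sorted by end: (0,1)  (2,7)  (7,8)  (8,10)  (12,14)  (13,19)  (18,22)  (25,26)
take (0,1); take (2,7); take (7,8); take (8,10); take (12,14); take (18,22); take (25,26).
Selected: (0,1) (2,7) (7,8) (8,10) (12,14) (18,22) (25,26)

7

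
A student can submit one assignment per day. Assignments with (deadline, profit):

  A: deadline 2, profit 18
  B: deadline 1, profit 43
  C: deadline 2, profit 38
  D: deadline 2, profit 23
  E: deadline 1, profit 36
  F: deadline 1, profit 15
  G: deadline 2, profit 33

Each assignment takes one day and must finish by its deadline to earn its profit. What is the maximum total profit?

81

Take jobs in profit order; each goes to the latest open slot no later than its deadline.
Profit order: B=43 C=38 E=36 G=33 D=23 A=18 F=15
Assign: B→slot 1, C→slot 2, E skipped, G skipped, D skipped, A skipped, F skipped.
Slots: [1:B] [2:C]
Profit = 43 + 38 = 81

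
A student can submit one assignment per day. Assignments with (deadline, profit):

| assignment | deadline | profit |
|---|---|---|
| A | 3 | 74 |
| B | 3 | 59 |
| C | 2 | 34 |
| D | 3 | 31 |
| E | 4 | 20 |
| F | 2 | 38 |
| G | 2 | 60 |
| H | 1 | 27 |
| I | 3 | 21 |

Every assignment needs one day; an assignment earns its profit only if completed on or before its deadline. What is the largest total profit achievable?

Profit order: A=74 G=60 B=59 F=38 C=34 D=31 H=27 I=21 E=20
Assign: A→slot 3, G→slot 2, B→slot 1, F skipped, C skipped, D skipped, H skipped, I skipped, E→slot 4.
Slots: [1:B] [2:G] [3:A] [4:E]
Profit = 59 + 60 + 74 + 20 = 213

213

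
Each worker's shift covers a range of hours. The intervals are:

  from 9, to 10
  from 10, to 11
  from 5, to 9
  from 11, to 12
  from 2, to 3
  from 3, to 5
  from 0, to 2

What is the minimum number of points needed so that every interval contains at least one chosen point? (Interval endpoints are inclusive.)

4

Sort by right endpoint; whenever an interval is uncovered, place a point at its right end.
By right end: [0,2]  [2,3]  [3,5]  [5,9]  [9,10]  [10,11]  [11,12]
[0,2] uncovered → point at 2; [3,5] uncovered → point at 5; [9,10] uncovered → point at 10; [11,12] uncovered → point at 12.
Points: 2, 5, 10, 12 (4 total).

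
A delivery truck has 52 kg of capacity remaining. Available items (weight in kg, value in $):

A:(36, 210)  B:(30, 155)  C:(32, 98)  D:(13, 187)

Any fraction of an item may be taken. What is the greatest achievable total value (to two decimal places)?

412.50

Ratios (sorted): D 14.38, A 5.83, B 5.17, C 3.06
take D (13 @ 187); take A (36 @ 210); take 3/30 of B → 15.50. Capacity used 52/52.
Total value = 412.50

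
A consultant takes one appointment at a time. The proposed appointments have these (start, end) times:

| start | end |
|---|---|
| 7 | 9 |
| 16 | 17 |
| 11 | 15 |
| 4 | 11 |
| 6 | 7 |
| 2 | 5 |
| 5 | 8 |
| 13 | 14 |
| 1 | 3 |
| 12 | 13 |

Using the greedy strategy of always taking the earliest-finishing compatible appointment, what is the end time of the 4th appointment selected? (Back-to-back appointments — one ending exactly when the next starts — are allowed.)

By end time: (1,3), (2,5), (6,7), (5,8), (7,9), (4,11), (12,13), (13,14), (11,15), (16,17).
Pick (1,3); next start ≥ 3 → (6,7); next start ≥ 7 → (7,9); next start ≥ 9 → (12,13); next start ≥ 13 → (13,14); next start ≥ 14 → (16,17).
Selected: (1,3) (6,7) (7,9) (12,13) (13,14) (16,17)

13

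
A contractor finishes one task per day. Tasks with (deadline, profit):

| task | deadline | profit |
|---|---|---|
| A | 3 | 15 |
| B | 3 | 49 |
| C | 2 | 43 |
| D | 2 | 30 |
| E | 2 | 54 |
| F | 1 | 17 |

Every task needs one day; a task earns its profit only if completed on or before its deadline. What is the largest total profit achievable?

Take jobs in profit order; each goes to the latest open slot no later than its deadline.
By profit: E(d2,54), B(d3,49), C(d2,43), D(d2,30), F(d1,17), A(d3,15)
E→slot 2; B→slot 3; C→slot 1; D skipped; F skipped; A skipped.
Profit = 43 + 54 + 49 = 146

146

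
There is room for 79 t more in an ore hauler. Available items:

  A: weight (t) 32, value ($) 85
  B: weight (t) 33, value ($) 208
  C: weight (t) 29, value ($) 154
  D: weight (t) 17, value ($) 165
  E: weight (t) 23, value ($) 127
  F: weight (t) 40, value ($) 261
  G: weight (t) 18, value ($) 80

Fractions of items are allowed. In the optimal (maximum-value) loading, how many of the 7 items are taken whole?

2

Order: D (165/17=9.71) > F (261/40=6.53) > B (208/33=6.30) > E (127/23=5.52) > C (154/29=5.31) > G (80/18=4.44) > A (85/32=2.66)
Fill: take D (17 @ 165) → take F (40 @ 261) → take 22/33 of B → 138.67; 79/79 used.
2 item(s) taken whole; one partial (take 22/33 of B).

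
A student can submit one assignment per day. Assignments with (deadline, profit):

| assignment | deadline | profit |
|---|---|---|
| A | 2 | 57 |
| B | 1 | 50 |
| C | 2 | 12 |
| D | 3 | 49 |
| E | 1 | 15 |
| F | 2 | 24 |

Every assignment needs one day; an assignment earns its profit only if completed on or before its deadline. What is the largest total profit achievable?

Sort by profit descending; place each in the latest free slot ≤ its deadline.
Profit order: A=57 B=50 D=49 F=24 E=15 C=12
Assign: A→slot 2, B→slot 1, D→slot 3, F skipped, E skipped, C skipped.
Slots: [1:B] [2:A] [3:D]
Profit = 50 + 57 + 49 = 156

156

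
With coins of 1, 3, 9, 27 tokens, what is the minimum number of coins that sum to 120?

Use the largest denomination that fits, subtract, and repeat.
120 = 4×27 + 1×9 + 1×3
Total coins = 4 + 1 + 1 = 6

6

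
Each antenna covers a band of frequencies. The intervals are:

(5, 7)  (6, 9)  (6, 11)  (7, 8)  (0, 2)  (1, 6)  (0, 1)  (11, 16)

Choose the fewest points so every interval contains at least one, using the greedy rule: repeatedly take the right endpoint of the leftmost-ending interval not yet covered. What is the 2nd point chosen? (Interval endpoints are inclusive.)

Sort by right endpoint; whenever an interval is uncovered, place a point at its right end.
Sorted: [0,1] [0,2] [1,6] [5,7] [7,8] [6,9] [6,11] [11,16]
{[0,1],[0,2],[1,6]} hit by 1; {[5,7],[7,8],[6,9],[6,11]} hit by 7; {[11,16]} hit by 16.
Points: 1, 7, 16 (3 total).

7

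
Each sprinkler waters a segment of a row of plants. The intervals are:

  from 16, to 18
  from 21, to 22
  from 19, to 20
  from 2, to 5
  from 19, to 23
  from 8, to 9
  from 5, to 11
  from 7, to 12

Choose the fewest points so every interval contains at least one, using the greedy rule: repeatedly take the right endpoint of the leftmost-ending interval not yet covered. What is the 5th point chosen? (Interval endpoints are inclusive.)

Process intervals by earliest right end; each time one isn't hit yet, stab at its right endpoint.
Sorted: [2,5] [8,9] [5,11] [7,12] [16,18] [19,20] [21,22] [19,23]
{[2,5]} hit by 5; {[8,9],[5,11],[7,12]} hit by 9; {[16,18]} hit by 18; {[19,20]} hit by 20; {[21,22],[19,23]} hit by 22.
Points: 5, 9, 18, 20, 22 (5 total).

22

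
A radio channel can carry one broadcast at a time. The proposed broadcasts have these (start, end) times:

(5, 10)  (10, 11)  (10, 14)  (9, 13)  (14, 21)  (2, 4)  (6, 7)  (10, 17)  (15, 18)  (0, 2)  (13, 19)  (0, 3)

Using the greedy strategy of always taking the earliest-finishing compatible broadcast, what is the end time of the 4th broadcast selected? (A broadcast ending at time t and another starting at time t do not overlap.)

By end time: (0,2), (0,3), (2,4), (6,7), (5,10), (10,11), (9,13), (10,14), (10,17), (15,18), (13,19), (14,21).
Pick (0,2); next start ≥ 2 → (2,4); next start ≥ 4 → (6,7); next start ≥ 7 → (10,11); next start ≥ 11 → (15,18).
Selected: (0,2) (2,4) (6,7) (10,11) (15,18)

11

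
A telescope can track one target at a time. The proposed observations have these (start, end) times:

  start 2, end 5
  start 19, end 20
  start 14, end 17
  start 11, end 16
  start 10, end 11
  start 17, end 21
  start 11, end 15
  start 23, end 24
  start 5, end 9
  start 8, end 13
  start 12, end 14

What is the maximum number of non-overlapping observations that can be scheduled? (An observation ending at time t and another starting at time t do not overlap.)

Greedy by earliest finish: after sorting by end time, pick each interval compatible with the last pick.
Sorted by end: (2,5)  (5,9)  (10,11)  (8,13)  (12,14)  (11,15)  (11,16)  (14,17)  (19,20)  (17,21)  (23,24)
take (2,5); take (5,9); take (10,11); take (12,14); skip (11,15); take (14,17); take (19,20); take (23,24).
Selected 7 observations.

7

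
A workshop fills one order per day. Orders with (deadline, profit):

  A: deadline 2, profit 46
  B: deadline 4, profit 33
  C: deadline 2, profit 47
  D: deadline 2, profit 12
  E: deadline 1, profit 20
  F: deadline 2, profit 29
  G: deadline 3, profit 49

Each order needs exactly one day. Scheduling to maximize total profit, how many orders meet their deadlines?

Take jobs in profit order; each goes to the latest open slot no later than its deadline.
By profit: G(d3,49), C(d2,47), A(d2,46), B(d4,33), F(d2,29), E(d1,20), D(d2,12)
G→slot 3; C→slot 2; A→slot 1; B→slot 4; F skipped; E skipped; D skipped.
4 of 7 scheduled.

4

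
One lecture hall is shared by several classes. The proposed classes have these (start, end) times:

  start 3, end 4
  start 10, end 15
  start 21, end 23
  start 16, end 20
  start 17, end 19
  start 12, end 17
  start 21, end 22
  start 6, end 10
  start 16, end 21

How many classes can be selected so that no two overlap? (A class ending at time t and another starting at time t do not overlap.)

Order by finish time; keep every interval that doesn't clash with the previous kept one.
By end time: (3,4), (6,10), (10,15), (12,17), (17,19), (16,20), (16,21), (21,22), (21,23).
Pick (3,4); next start ≥ 4 → (6,10); next start ≥ 10 → (10,15); next start ≥ 15 → (17,19); next start ≥ 19 → (21,22).
Selected 5 classes.

5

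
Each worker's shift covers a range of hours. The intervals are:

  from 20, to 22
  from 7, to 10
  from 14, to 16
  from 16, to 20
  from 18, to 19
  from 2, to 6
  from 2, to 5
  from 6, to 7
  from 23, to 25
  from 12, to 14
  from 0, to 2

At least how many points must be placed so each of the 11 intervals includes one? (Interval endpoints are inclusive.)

Sorted: [0,2] [2,5] [2,6] [6,7] [7,10] [12,14] [14,16] [18,19] [16,20] [20,22] [23,25]
{[0,2],[2,5],[2,6]} hit by 2; {[6,7],[7,10]} hit by 7; {[12,14],[14,16]} hit by 14; {[18,19],[16,20]} hit by 19; {[20,22]} hit by 22; {[23,25]} hit by 25.
Points: 2, 7, 14, 19, 22, 25 (6 total).

6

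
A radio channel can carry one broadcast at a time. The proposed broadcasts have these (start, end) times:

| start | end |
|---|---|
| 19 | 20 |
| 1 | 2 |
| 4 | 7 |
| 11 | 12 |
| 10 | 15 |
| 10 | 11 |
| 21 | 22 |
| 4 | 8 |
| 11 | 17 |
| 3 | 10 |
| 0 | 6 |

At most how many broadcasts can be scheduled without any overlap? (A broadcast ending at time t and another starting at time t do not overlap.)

6

Order by finish time; keep every interval that doesn't clash with the previous kept one.
By end time: (1,2), (0,6), (4,7), (4,8), (3,10), (10,11), (11,12), (10,15), (11,17), (19,20), (21,22).
Pick (1,2); next start ≥ 2 → (4,7); next start ≥ 7 → (10,11); next start ≥ 11 → (11,12); next start ≥ 12 → (19,20); next start ≥ 20 → (21,22).
Selected 6 broadcasts.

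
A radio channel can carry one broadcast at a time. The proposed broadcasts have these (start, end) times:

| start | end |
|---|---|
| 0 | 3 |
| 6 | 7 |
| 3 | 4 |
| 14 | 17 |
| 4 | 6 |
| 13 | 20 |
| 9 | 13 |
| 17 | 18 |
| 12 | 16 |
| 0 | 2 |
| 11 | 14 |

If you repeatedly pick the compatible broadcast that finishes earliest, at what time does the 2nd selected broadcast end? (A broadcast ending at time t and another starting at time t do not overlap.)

By end time: (0,2), (0,3), (3,4), (4,6), (6,7), (9,13), (11,14), (12,16), (14,17), (17,18), (13,20).
Pick (0,2); next start ≥ 2 → (3,4); next start ≥ 4 → (4,6); next start ≥ 6 → (6,7); next start ≥ 7 → (9,13); next start ≥ 13 → (14,17); next start ≥ 17 → (17,18).
Selected: (0,2) (3,4) (4,6) (6,7) (9,13) (14,17) (17,18)

4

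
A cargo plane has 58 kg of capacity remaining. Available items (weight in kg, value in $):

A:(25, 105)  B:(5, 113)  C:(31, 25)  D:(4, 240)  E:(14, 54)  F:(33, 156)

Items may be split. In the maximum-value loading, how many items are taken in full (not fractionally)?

Sort by value per unit weight and fill in that order.
Order: D (240/4=60.00) > B (113/5=22.60) > F (156/33=4.73) > A (105/25=4.20) > E (54/14=3.86) > C (25/31=0.81)
Fill: take D (4 @ 240) → take B (5 @ 113) → take F (33 @ 156) → take 16/25 of A → 67.20; 58/58 used.
3 item(s) taken whole; one partial (take 16/25 of A).

3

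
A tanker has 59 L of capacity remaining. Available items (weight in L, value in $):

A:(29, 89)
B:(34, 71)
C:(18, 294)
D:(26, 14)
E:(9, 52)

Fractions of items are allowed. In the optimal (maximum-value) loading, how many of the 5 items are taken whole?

3

Order: C (294/18=16.33) > E (52/9=5.78) > A (89/29=3.07) > B (71/34=2.09) > D (14/26=0.54)
Fill: take C (18 @ 294) → take E (9 @ 52) → take A (29 @ 89) → take 3/34 of B → 6.26; 59/59 used.
3 item(s) taken whole; one partial (take 3/34 of B).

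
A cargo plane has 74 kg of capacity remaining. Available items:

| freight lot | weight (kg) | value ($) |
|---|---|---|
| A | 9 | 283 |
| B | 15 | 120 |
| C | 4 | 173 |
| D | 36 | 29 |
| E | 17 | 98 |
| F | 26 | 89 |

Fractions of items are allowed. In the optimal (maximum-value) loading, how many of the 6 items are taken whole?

5

Sort by value per unit weight and fill in that order.
Ratios (sorted): C 43.25, A 31.44, B 8.00, E 5.76, F 3.42, D 0.81
take C (4 @ 173); take A (9 @ 283); take B (15 @ 120); take E (17 @ 98); take F (26 @ 89); take 3/36 of D → 2.42. Capacity used 74/74.
5 item(s) taken whole; one partial (take 3/36 of D).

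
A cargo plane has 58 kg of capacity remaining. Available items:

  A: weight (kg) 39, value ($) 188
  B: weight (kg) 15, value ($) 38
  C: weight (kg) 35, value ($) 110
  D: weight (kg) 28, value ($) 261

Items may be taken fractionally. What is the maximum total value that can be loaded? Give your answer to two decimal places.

Order: D (261/28=9.32) > A (188/39=4.82) > C (110/35=3.14) > B (38/15=2.53)
Fill: take D (28 @ 261) → take 30/39 of A → 144.62; 58/58 used.
Total value = 405.62

405.62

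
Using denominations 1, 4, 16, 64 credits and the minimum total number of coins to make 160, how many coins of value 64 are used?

Greedy: take as many of the largest coin as possible, then repeat with the remainder.
160 = 2×64 + 2×16
Count of 64: 2

2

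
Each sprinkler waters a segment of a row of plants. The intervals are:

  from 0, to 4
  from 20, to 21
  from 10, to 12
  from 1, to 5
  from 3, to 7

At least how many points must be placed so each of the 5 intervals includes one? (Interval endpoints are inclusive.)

Process intervals by earliest right end; each time one isn't hit yet, stab at its right endpoint.
By right end: [0,4]  [1,5]  [3,7]  [10,12]  [20,21]
[0,4] uncovered → point at 4; [10,12] uncovered → point at 12; [20,21] uncovered → point at 21.
Points: 4, 12, 21 (3 total).

3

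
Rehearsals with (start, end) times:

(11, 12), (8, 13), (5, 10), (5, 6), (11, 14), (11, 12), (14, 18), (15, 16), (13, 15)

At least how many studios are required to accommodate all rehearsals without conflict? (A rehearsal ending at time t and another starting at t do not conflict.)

4

The answer is the maximum number of intervals overlapping at any instant.
starts: [5, 5, 8, 11, 11, 11, 13, 14, 15]
ends:   [6, 10, 12, 12, 13, 14, 15, 16, 18]
s5→1 s5→2 e6→1 s8→2 e10→1 s11→2 s11→3 s11→4  — peak 4.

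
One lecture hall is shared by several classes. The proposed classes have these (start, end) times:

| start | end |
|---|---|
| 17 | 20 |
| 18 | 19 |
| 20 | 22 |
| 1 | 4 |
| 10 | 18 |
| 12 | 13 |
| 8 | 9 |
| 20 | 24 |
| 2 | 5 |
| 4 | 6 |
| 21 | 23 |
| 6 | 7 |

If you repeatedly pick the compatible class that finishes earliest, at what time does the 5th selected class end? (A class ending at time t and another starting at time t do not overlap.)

Sorted by end: (1,4)  (2,5)  (4,6)  (6,7)  (8,9)  (12,13)  (10,18)  (18,19)  (17,20)  (20,22)  (21,23)  (20,24)
take (1,4); take (4,6); take (6,7); take (8,9); take (12,13); take (18,19); take (20,22).
Selected: (1,4) (4,6) (6,7) (8,9) (12,13) (18,19) (20,22)

13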